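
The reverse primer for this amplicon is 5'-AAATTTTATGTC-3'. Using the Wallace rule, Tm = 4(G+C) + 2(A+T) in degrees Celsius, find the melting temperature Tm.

T=6, A=4, G=1, C=1
So N_AT = 10 and N_GC = 2.
Tm = 4·2 + 2·10 = 8 + 20 = 28°C

28°C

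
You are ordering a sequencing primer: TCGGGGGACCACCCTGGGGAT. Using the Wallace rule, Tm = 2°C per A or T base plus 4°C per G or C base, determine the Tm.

72°C

T=3, A=3, C=6, G=9
AT pairs contribute 6, GC pairs contribute 15.
Tm = 4·15 + 2·6 = 60 + 12 = 72°C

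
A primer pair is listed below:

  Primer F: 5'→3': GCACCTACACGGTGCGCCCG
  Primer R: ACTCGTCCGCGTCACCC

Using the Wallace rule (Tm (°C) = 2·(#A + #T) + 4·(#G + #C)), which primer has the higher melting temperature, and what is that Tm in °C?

Primer F: A+T=5, G+C=15 → Tm = 2(5)+4(15) = 70°C
Primer R: A+T=5, G+C=12 → Tm = 2(5)+4(12) = 58°C
70°C vs 58°C → primer F is higher.

Primer F, 70°C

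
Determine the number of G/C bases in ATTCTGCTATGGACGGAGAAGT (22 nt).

10

Base counts: G=7, C=3, A=6, T=6
Total G or C: 7 + 3 = 10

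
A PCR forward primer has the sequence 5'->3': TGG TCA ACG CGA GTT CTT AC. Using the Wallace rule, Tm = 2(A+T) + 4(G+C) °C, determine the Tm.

Counting bases: A=4, G=5, T=6, C=5
AT pairs contribute 10, GC pairs contribute 10.
Tm = 4·10 + 2·10 = 40 + 20 = 60°C

60°C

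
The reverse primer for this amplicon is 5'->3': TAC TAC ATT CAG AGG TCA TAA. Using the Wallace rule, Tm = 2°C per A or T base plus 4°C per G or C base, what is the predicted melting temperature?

56°C

Counting bases: A=8, C=4, T=6, G=3
A+T = 14, G+C = 7
Tm = 4·7 + 2·14 = 28 + 28 = 56°C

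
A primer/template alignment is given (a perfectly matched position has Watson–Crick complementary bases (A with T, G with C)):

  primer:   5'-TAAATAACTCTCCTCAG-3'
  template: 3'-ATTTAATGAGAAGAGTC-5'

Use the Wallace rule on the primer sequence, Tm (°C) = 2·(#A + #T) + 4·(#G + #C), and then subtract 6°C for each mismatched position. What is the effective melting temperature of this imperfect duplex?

Primer base counts: A=6, T=5, G=1, C=5 → A+T=11, G+C=6
Perfect-match Tm = 2(11) + 4(6) = 22 + 24 = 46°C
Mismatches (positions where the bases are not complementary): 2 (at positions 6, 12)
Effective Tm = 46 − 2×6 = 46 − 12 = 34°C

34°C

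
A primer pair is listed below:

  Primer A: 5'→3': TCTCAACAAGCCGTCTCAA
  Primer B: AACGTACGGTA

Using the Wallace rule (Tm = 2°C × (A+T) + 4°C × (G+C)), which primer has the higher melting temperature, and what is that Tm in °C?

Primer A: A+T=10, G+C=9 → Tm = 2(10)+4(9) = 56°C
Primer B: A+T=6, G+C=5 → Tm = 2(6)+4(5) = 32°C
56°C vs 32°C → primer A is higher.

Primer A, 56°C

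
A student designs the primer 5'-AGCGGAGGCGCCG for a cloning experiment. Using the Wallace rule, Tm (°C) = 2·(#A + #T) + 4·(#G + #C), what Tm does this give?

48°C

Base counts: T=0, C=4, A=2, G=7
A+T = 2, G+C = 11
Tm = 4·11 + 2·2 = 44 + 4 = 48°C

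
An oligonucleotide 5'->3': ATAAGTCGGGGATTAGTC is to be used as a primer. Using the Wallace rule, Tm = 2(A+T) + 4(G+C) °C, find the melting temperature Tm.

Scanning the sequence gives G=6, C=2, T=5, A=5.
AT pairs contribute 10, GC pairs contribute 8.
Tm = 2(10) + 4(8) = 20 + 32 = 52°C

52°C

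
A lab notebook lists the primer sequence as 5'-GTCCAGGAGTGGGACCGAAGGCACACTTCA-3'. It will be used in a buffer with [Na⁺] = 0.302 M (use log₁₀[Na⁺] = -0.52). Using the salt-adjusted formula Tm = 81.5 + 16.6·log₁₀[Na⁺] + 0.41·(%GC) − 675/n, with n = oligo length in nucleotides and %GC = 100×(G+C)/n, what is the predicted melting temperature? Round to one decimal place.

Length n = 30. Base counts: G=10, A=8, C=8, T=4
G+C = 18, so %GC = 18/30 × 100 = 60%
Salt term: 16.6 × (-0.52) = -8.632
GC term: 0.41 × 60 = 24.6; length term: −675/30 = −22.5
Tm = 81.5 + (-8.632) + 24.6 − 22.5 = 74.968 → 75.0°C

75.0°C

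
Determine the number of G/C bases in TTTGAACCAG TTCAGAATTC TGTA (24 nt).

8

C=4, T=9, G=4, A=7
Total G or C: 4 + 4 = 8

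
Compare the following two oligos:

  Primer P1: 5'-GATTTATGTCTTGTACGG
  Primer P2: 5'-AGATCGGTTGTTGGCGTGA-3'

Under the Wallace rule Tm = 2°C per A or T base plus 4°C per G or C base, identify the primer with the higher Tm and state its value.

Primer P2, 58°C

Primer P1: A+T=11, G+C=7 → Tm = 2(11)+4(7) = 50°C
Primer P2: A+T=9, G+C=10 → Tm = 2(9)+4(10) = 58°C
50°C vs 58°C → primer P2 is higher.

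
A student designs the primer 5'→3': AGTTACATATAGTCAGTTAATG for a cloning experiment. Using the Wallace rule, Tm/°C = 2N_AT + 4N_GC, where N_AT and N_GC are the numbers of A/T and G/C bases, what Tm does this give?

Counting bases: G=4, T=8, C=2, A=8
So N_AT = 16 and N_GC = 6.
Tm = 2×16 + 4×6 = 56°C

56°C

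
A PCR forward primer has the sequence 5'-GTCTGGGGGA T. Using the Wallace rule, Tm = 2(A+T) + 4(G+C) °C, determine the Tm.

36°C

Base counts: C=1, A=1, G=6, T=3
AT pairs contribute 4, GC pairs contribute 7.
Tm = 2(4) + 4(7) = 8 + 28 = 36°C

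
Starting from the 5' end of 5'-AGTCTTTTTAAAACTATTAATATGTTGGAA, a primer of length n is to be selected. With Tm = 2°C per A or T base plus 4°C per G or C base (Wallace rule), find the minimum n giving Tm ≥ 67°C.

First 27 bases: AGTCTTTTTAAAACTATTAATATGTTG → Tm = 64°C (< 67°C)
First 28 bases: AGTCTTTTTAAAACTATTAATATGTTGG → Tm = 68°C (≥ 67°C)
Each additional base adds 2°C (A/T) or 4°C (G/C), so Tm is non-decreasing in n; n = 28 is the first length to reach 67°C.

n = 28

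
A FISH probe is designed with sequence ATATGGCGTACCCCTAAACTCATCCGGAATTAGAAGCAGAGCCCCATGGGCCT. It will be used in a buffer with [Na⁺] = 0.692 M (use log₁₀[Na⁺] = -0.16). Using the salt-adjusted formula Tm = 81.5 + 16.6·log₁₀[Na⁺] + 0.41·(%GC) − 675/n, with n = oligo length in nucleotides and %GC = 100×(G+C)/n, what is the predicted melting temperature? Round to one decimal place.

Length n = 53. Counting bases: T=10, G=12, A=15, C=16
G+C = 28, so %GC = 28/53 × 100 = 52.83%
Salt term: 16.6 × (-0.16) = -2.656
GC term: 0.41 × 52.83 = 21.66; length term: −675/53 = −12.736
Tm = 81.5 + (-2.656) + 21.66 − 12.736 = 87.768 → 87.8°C

87.8°C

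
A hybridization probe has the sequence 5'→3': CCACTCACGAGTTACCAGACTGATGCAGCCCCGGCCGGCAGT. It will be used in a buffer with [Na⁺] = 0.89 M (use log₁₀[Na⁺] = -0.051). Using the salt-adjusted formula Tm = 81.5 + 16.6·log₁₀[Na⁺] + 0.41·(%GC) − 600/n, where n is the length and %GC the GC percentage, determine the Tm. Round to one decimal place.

Length n = 42. Base counts: A=9, C=16, G=11, T=6
G+C = 27, so %GC = 27/42 × 100 = 64.286%
Salt term: 16.6 × (-0.051) = -0.847
GC term: 0.41 × 64.286 = 26.357; length term: −600/42 = −14.286
Tm = 81.5 + (-0.847) + 26.357 − 14.286 = 92.724 → 92.7°C

92.7°C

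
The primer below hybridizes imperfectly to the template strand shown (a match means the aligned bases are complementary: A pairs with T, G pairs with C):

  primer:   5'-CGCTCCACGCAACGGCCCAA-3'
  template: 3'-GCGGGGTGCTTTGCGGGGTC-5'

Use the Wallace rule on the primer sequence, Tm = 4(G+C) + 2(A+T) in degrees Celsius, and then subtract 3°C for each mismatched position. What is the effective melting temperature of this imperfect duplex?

Primer base counts: A=5, T=1, G=4, C=10 → A+T=6, G+C=14
Perfect-match Tm = 2(6) + 4(14) = 12 + 56 = 68°C
Mismatches (positions where the bases are not complementary): 4 (at positions 4, 10, 15, 20)
Effective Tm = 68 − 4×3 = 68 − 12 = 56°C

56°C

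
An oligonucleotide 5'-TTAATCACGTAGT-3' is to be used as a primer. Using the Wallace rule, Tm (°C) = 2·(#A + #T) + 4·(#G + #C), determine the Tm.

A=4, G=2, C=2, T=5
AT pairs contribute 9, GC pairs contribute 4.
Tm = 2×9 + 4×4 = 34°C

34°C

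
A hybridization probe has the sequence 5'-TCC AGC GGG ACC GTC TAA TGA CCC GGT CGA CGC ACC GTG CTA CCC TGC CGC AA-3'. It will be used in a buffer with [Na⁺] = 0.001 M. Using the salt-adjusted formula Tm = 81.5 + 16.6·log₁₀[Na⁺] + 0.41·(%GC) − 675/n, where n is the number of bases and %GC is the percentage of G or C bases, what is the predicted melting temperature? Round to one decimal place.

Length n = 53. Base counts: C=21, A=10, T=8, G=14
G+C = 35, so %GC = 35/53 × 100 = 66.038%
Salt term: 16.6 × (-3) = -49.8
GC term: 0.41 × 66.038 = 27.076; length term: −675/53 = −12.736
Tm = 81.5 + (-49.8) + 27.076 − 12.736 = 46.04 → 46.0°C

46.0°C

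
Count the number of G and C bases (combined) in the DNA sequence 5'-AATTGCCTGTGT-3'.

5

A=2, T=5, C=2, G=3
G+C = 3 + 2 = 5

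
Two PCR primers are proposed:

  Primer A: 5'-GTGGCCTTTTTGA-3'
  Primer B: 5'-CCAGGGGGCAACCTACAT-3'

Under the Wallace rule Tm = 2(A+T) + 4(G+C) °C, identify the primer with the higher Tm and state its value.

Primer B, 58°C

Primer A: A+T=7, G+C=6 → Tm = 2(7)+4(6) = 38°C
Primer B: A+T=7, G+C=11 → Tm = 2(7)+4(11) = 58°C
38°C vs 58°C → primer B is higher.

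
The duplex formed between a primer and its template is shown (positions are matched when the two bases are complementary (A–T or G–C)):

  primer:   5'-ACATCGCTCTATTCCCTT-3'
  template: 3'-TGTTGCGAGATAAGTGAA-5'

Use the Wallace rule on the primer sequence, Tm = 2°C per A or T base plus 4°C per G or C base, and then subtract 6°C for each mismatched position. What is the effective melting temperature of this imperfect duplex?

Primer base counts: A=3, T=7, G=1, C=7 → A+T=10, G+C=8
Perfect-match Tm = 2(10) + 4(8) = 20 + 32 = 52°C
Mismatches (positions where the bases are not complementary): 2 (at positions 4, 15)
Effective Tm = 52 − 2×6 = 52 − 12 = 40°C

40°C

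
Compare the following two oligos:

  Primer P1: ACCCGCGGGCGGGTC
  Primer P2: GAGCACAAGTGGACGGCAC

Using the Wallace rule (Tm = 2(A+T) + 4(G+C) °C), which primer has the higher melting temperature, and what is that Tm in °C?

Primer P2, 62°C

Primer P1: A+T=2, G+C=13 → Tm = 2(2)+4(13) = 56°C
Primer P2: A+T=7, G+C=12 → Tm = 2(7)+4(12) = 62°C
56°C vs 62°C → primer P2 is higher.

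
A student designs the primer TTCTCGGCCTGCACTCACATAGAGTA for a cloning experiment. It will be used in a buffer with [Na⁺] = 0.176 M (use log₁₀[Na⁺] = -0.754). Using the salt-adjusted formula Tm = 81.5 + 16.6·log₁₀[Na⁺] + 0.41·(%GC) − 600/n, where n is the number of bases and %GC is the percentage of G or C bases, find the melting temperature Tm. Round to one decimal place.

66.4°C

Length n = 26. Scanning the sequence gives A=6, T=7, G=5, C=8.
G+C = 13, so %GC = 13/26 × 100 = 50%
Salt term: 16.6 × (-0.754) = -12.516
GC term: 0.41 × 50 = 20.5; length term: −600/26 = −23.077
Tm = 81.5 + (-12.516) + 20.5 − 23.077 = 66.407 → 66.4°C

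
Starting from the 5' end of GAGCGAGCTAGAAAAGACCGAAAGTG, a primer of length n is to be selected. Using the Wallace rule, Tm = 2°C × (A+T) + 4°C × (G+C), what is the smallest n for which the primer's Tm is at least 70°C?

n = 24

First 23 bases: GAGCGAGCTAGAAAAGACCGAAA → Tm = 68°C (< 70°C)
First 24 bases: GAGCGAGCTAGAAAAGACCGAAAG → Tm = 72°C (≥ 70°C)
Each additional base adds 2°C (A/T) or 4°C (G/C), so Tm is non-decreasing in n; n = 24 is the first length to reach 70°C.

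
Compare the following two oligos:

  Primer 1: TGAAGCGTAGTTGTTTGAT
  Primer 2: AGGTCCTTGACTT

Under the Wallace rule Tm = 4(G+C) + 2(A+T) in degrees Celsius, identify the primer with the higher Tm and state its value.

Primer 1, 52°C

Primer 1: A+T=12, G+C=7 → Tm = 2(12)+4(7) = 52°C
Primer 2: A+T=7, G+C=6 → Tm = 2(7)+4(6) = 38°C
52°C vs 38°C → primer 1 is higher.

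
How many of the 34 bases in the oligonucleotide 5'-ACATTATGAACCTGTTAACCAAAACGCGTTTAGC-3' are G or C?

Counting bases: C=8, G=5, T=9, A=12
Total G or C: 5 + 8 = 13

13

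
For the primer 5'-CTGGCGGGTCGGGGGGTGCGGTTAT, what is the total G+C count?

18

A=1, T=6, G=14, C=4
Total G or C: 14 + 4 = 18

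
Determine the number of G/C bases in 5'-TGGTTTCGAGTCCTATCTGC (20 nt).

10

Base counts: T=8, C=5, A=2, G=5
G+C = 5 + 5 = 10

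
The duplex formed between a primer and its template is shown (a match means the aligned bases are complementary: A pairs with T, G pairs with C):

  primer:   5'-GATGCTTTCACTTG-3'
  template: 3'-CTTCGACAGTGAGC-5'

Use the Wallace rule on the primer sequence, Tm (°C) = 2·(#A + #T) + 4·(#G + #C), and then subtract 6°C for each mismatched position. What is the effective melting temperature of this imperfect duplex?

22°C

Primer base counts: A=2, T=6, G=3, C=3 → A+T=8, G+C=6
Perfect-match Tm = 2(8) + 4(6) = 16 + 24 = 40°C
Mismatches (positions where the bases are not complementary): 3 (at positions 3, 7, 13)
Effective Tm = 40 − 3×6 = 40 − 18 = 22°C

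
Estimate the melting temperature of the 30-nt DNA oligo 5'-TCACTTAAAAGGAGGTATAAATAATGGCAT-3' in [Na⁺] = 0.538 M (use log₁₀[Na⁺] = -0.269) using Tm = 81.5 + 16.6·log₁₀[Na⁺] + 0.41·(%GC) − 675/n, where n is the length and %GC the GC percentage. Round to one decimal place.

66.8°C

Length n = 30. Base counts: T=8, G=6, C=3, A=13
G+C = 9, so %GC = 9/30 × 100 = 30%
Salt term: 16.6 × (-0.269) = -4.465
GC term: 0.41 × 30 = 12.3; length term: −675/30 = −22.5
Tm = 81.5 + (-4.465) + 12.3 − 22.5 = 66.835 → 66.8°C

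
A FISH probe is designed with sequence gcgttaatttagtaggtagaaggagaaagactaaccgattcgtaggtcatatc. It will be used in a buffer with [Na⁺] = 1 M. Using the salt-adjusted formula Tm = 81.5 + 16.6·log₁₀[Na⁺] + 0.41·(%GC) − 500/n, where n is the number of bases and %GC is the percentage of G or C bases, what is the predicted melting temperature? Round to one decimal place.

88.3°C

Length n = 53. T=14, G=14, A=18, C=7
G+C = 21, so %GC = 21/53 × 100 = 39.623%
Salt term: 16.6 × (0) = 0
GC term: 0.41 × 39.623 = 16.245; length term: −500/53 = −9.434
Tm = 81.5 + (0) + 16.245 − 9.434 = 88.311 → 88.3°C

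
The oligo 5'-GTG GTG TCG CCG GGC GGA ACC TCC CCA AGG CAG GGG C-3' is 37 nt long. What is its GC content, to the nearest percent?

Scanning the sequence gives A=5, T=4, G=16, C=12.
G+C = 16 + 12 = 28 out of 37 bases
%GC = 28/37 × 100 = 75.68% ≈ 76%

76%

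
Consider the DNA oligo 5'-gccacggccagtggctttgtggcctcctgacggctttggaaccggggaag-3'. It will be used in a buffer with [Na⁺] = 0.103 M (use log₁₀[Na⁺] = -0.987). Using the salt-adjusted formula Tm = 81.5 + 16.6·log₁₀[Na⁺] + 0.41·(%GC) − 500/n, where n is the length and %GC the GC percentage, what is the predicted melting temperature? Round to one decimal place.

Length n = 50. Counting bases: C=14, A=7, T=10, G=19
G+C = 33, so %GC = 33/50 × 100 = 66%
Salt term: 16.6 × (-0.987) = -16.384
GC term: 0.41 × 66 = 27.06; length term: −500/50 = −10
Tm = 81.5 + (-16.384) + 27.06 − 10 = 82.176 → 82.2°C

82.2°C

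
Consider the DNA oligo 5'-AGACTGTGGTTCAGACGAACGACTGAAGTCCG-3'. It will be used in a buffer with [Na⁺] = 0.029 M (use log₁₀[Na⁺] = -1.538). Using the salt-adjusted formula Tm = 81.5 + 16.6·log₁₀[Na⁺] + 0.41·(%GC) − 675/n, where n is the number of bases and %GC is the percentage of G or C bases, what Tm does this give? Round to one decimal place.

56.7°C

Length n = 32. Scanning the sequence gives G=10, T=6, A=9, C=7.
G+C = 17, so %GC = 17/32 × 100 = 53.125%
Salt term: 16.6 × (-1.538) = -25.531
GC term: 0.41 × 53.125 = 21.781; length term: −675/32 = −21.094
Tm = 81.5 + (-25.531) + 21.781 − 21.094 = 56.656 → 56.7°C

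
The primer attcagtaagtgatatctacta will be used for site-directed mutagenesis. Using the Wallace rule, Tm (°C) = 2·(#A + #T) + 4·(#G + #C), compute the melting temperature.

Scanning the sequence gives C=3, G=3, A=8, T=8.
A+T = 16, G+C = 6
Tm = 2(16) + 4(6) = 32 + 24 = 56°C

56°C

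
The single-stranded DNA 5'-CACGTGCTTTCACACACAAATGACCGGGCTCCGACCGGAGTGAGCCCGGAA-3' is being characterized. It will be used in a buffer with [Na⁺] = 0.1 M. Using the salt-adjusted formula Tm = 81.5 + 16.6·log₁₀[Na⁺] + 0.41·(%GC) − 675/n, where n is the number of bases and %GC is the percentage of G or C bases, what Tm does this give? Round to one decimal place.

76.6°C

Length n = 51. Counting bases: G=14, C=17, A=13, T=7
G+C = 31, so %GC = 31/51 × 100 = 60.784%
Salt term: 16.6 × (-1) = -16.6
GC term: 0.41 × 60.784 = 24.921; length term: −675/51 = −13.235
Tm = 81.5 + (-16.6) + 24.921 − 13.235 = 76.586 → 76.6°C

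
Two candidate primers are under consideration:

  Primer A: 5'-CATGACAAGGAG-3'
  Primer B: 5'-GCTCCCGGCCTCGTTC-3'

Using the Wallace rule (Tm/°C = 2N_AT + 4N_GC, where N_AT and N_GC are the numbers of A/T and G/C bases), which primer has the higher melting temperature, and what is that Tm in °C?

Primer A: A+T=6, G+C=6 → Tm = 2(6)+4(6) = 36°C
Primer B: A+T=4, G+C=12 → Tm = 2(4)+4(12) = 56°C
36°C vs 56°C → primer B is higher.

Primer B, 56°C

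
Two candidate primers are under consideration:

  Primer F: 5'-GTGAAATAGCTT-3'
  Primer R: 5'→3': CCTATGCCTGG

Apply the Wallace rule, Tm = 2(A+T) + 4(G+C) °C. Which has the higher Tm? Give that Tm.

Primer R, 36°C

Primer F: A+T=8, G+C=4 → Tm = 2(8)+4(4) = 32°C
Primer R: A+T=4, G+C=7 → Tm = 2(4)+4(7) = 36°C
32°C vs 36°C → primer R is higher.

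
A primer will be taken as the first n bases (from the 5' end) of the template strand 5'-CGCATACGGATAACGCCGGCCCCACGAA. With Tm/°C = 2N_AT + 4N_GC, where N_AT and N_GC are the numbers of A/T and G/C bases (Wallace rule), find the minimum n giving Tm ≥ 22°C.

n = 7

First 6 bases: CGCATA → Tm = 18°C (< 22°C)
First 7 bases: CGCATAC → Tm = 22°C (≥ 22°C)
Since every base adds ≥2°C, Tm only increases with n, so the threshold is first crossed at n = 7.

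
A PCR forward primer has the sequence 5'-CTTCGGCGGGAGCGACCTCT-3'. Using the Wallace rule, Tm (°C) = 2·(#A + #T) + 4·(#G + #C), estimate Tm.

Counting bases: G=7, C=7, T=4, A=2
AT pairs contribute 6, GC pairs contribute 14.
Tm = 2(6) + 4(14) = 12 + 56 = 68°C

68°C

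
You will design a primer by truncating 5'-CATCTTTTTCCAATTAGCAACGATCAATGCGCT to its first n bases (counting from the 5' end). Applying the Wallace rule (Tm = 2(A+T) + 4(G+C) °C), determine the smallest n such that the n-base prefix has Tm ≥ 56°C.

First 20 bases: CATCTTTTTCCAATTAGCAA → Tm = 52°C (< 56°C)
First 21 bases: CATCTTTTTCCAATTAGCAAC → Tm = 56°C (≥ 56°C)
Each additional base adds 2°C (A/T) or 4°C (G/C), so Tm is non-decreasing in n; n = 21 is the first length to reach 56°C.

n = 21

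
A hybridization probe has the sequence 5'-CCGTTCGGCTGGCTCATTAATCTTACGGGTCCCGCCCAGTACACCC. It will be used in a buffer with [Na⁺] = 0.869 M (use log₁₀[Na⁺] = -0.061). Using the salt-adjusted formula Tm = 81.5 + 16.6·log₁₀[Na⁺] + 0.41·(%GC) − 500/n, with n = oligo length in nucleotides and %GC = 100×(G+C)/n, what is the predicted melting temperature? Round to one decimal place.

94.6°C

Length n = 46. G=10, A=7, C=18, T=11
G+C = 28, so %GC = 28/46 × 100 = 60.87%
Salt term: 16.6 × (-0.061) = -1.013
GC term: 0.41 × 60.87 = 24.957; length term: −500/46 = −10.87
Tm = 81.5 + (-1.013) + 24.957 − 10.87 = 94.574 → 94.6°C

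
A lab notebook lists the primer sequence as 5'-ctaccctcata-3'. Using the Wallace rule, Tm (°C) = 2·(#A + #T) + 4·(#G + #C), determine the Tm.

32°C

Scanning the sequence gives C=5, A=3, T=3, G=0.
A+T = 6, G+C = 5
Tm = 4·5 + 2·6 = 20 + 12 = 32°C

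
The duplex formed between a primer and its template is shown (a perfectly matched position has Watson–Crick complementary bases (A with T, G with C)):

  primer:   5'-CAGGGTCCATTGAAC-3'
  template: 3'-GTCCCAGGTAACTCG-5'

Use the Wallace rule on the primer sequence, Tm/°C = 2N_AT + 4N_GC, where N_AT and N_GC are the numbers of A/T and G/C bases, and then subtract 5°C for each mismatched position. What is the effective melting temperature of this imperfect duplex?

41°C

Primer base counts: A=4, T=3, G=4, C=4 → A+T=7, G+C=8
Perfect-match Tm = 2(7) + 4(8) = 14 + 32 = 46°C
Mismatches (positions where the bases are not complementary): 1 (at position 14)
Effective Tm = 46 − 1×5 = 46 − 5 = 41°C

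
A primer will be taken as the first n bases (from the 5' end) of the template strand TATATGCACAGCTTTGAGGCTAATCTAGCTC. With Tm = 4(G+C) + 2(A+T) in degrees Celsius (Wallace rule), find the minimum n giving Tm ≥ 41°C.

First 15 bases: TATATGCACAGCTTT → Tm = 40°C (< 41°C)
First 16 bases: TATATGCACAGCTTTG → Tm = 44°C (≥ 41°C)
Each additional base adds 2°C (A/T) or 4°C (G/C), so Tm is non-decreasing in n; n = 16 is the first length to reach 41°C.

n = 16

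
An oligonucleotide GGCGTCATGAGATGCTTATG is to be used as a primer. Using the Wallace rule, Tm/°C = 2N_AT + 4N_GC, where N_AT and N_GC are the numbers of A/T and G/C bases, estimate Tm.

C=3, T=6, A=4, G=7
So N_AT = 10 and N_GC = 10.
Tm = 2×10 + 4×10 = 60°C

60°C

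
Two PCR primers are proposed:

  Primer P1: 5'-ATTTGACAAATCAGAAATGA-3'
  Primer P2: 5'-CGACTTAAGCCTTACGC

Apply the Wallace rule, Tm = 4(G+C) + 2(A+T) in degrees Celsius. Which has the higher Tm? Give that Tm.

Primer P2, 52°C

Primer P1: A+T=15, G+C=5 → Tm = 2(15)+4(5) = 50°C
Primer P2: A+T=8, G+C=9 → Tm = 2(8)+4(9) = 52°C
50°C vs 52°C → primer P2 is higher.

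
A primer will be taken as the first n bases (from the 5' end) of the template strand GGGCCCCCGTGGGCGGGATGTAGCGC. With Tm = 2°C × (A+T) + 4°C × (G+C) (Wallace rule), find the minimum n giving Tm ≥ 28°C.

n = 7

First 6 bases: GGGCCC → Tm = 24°C (< 28°C)
First 7 bases: GGGCCCC → Tm = 28°C (≥ 28°C)
Since every base adds ≥2°C, Tm only increases with n, so the threshold is first crossed at n = 7.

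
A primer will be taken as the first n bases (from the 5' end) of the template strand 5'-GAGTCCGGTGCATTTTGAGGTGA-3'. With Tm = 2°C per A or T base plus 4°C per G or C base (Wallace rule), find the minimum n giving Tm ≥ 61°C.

n = 20

First 19 bases: GAGTCCGGTGCATTTTGAG → Tm = 58°C (< 61°C)
First 20 bases: GAGTCCGGTGCATTTTGAGG → Tm = 62°C (≥ 61°C)
Each additional base adds 2°C (A/T) or 4°C (G/C), so Tm is non-decreasing in n; n = 20 is the first length to reach 61°C.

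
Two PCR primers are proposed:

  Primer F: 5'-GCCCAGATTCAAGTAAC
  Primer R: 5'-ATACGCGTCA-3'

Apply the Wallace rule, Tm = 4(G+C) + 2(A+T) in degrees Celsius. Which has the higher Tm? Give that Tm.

Primer F: A+T=9, G+C=8 → Tm = 2(9)+4(8) = 50°C
Primer R: A+T=5, G+C=5 → Tm = 2(5)+4(5) = 30°C
50°C vs 30°C → primer F is higher.

Primer F, 50°C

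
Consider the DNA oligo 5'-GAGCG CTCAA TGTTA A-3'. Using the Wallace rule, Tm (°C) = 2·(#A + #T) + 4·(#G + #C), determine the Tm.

46°C

Base counts: T=4, A=5, G=4, C=3
A+T = 9, G+C = 7
Tm = 2×9 + 4×7 = 46°C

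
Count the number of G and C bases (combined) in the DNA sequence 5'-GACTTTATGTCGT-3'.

5

G=3, T=6, C=2, A=2
G+C = 3 + 2 = 5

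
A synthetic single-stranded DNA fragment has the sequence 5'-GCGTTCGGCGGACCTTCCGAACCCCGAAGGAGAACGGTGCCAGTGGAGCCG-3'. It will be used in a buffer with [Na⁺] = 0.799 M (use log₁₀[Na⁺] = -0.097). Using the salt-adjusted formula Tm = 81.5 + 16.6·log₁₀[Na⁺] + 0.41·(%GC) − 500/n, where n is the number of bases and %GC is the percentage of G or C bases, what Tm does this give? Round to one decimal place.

98.2°C

Length n = 51. Scanning the sequence gives A=10, G=19, C=16, T=6.
G+C = 35, so %GC = 35/51 × 100 = 68.627%
Salt term: 16.6 × (-0.097) = -1.61
GC term: 0.41 × 68.627 = 28.137; length term: −500/51 = −9.804
Tm = 81.5 + (-1.61) + 28.137 − 9.804 = 98.223 → 98.2°C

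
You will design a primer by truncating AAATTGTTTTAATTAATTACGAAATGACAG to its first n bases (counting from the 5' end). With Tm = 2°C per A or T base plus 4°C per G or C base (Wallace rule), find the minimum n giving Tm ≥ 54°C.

First 23 bases: AAATTGTTTTAATTAATTACGAA → Tm = 52°C (< 54°C)
First 24 bases: AAATTGTTTTAATTAATTACGAAA → Tm = 54°C (≥ 54°C)
Since every base adds ≥2°C, Tm only increases with n, so the threshold is first crossed at n = 24.

n = 24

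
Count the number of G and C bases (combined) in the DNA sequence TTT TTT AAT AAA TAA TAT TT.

0

Base counts: C=0, G=0, A=8, T=12
G+C = 0 + 0 = 0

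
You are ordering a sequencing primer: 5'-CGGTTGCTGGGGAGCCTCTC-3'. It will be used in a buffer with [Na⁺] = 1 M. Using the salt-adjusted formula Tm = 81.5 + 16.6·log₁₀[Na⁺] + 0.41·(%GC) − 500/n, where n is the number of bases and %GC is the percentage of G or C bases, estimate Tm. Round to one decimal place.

85.2°C

Length n = 20. Base counts: T=5, G=8, C=6, A=1
G+C = 14, so %GC = 14/20 × 100 = 70%
Salt term: 16.6 × (0) = 0
GC term: 0.41 × 70 = 28.7; length term: −500/20 = −25
Tm = 81.5 + (0) + 28.7 − 25 = 85.2 → 85.2°C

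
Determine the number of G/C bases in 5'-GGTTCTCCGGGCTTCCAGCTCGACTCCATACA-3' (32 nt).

Base counts: A=5, T=8, G=7, C=12
Total G or C: 7 + 12 = 19

19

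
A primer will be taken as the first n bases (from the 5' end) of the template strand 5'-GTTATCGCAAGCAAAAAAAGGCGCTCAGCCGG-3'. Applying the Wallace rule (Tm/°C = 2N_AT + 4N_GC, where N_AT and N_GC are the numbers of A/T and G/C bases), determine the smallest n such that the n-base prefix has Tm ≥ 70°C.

First 23 bases: GTTATCGCAAGCAAAAAAAGGCG → Tm = 66°C (< 70°C)
First 24 bases: GTTATCGCAAGCAAAAAAAGGCGC → Tm = 70°C (≥ 70°C)
Each additional base adds 2°C (A/T) or 4°C (G/C), so Tm is non-decreasing in n; n = 24 is the first length to reach 70°C.

n = 24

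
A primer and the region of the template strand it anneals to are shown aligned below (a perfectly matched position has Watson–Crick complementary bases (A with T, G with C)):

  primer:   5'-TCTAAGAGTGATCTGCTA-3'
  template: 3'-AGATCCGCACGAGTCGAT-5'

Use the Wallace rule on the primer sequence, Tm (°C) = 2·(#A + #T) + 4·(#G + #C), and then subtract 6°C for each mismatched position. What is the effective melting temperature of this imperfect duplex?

Primer base counts: A=5, T=6, G=4, C=3 → A+T=11, G+C=7
Perfect-match Tm = 2(11) + 4(7) = 22 + 28 = 50°C
Mismatches (positions where the bases are not complementary): 4 (at positions 5, 7, 11, 14)
Effective Tm = 50 − 4×6 = 50 − 24 = 26°C

26°C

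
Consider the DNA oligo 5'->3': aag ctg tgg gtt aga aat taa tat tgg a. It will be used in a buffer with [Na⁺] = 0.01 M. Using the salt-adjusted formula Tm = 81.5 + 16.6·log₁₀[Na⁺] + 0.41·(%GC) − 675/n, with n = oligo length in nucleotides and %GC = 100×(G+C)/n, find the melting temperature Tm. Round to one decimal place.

Length n = 28. Base counts: C=1, A=10, G=8, T=9
G+C = 9, so %GC = 9/28 × 100 = 32.143%
Salt term: 16.6 × (-2) = -33.2
GC term: 0.41 × 32.143 = 13.179; length term: −675/28 = −24.107
Tm = 81.5 + (-33.2) + 13.179 − 24.107 = 37.372 → 37.4°C

37.4°C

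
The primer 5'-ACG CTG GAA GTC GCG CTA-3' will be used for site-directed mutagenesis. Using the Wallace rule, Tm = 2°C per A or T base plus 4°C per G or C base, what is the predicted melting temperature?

58°C

Base counts: G=6, T=3, C=5, A=4
So N_AT = 7 and N_GC = 11.
Tm = 2(7) + 4(11) = 14 + 44 = 58°C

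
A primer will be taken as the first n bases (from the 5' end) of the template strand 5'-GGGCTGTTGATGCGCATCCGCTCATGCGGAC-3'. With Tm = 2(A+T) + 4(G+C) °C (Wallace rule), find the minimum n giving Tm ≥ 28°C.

n = 9

First 8 bases: GGGCTGTT → Tm = 26°C (< 28°C)
First 9 bases: GGGCTGTTG → Tm = 30°C (≥ 28°C)
Since every base adds ≥2°C, Tm only increases with n, so the threshold is first crossed at n = 9.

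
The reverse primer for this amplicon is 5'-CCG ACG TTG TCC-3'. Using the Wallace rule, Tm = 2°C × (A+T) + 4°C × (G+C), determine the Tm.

Counting bases: T=3, A=1, G=3, C=5
A+T = 4, G+C = 8
Tm = 2×4 + 4×8 = 40°C

40°C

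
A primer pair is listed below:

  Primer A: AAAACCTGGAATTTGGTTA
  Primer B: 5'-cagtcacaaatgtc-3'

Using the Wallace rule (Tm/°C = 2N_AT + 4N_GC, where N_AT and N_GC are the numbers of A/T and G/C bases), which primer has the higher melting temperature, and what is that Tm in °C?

Primer A: A+T=13, G+C=6 → Tm = 2(13)+4(6) = 50°C
Primer B: A+T=8, G+C=6 → Tm = 2(8)+4(6) = 40°C
50°C vs 40°C → primer A is higher.

Primer A, 50°C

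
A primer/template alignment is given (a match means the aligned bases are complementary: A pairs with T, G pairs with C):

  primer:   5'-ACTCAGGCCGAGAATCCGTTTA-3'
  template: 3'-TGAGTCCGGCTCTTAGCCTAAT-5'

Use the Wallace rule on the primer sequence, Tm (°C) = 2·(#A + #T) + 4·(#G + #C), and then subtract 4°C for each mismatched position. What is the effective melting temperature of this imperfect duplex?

Primer base counts: A=6, T=5, G=5, C=6 → A+T=11, G+C=11
Perfect-match Tm = 2(11) + 4(11) = 22 + 44 = 66°C
Mismatches (positions where the bases are not complementary): 2 (at positions 17, 19)
Effective Tm = 66 − 2×4 = 66 − 8 = 58°C

58°C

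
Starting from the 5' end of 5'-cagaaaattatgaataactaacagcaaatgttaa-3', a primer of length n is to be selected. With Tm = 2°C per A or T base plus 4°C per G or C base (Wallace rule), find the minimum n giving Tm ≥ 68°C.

n = 27

First 26 bases: CAGAAAATTATGAATAACTAACAGCA → Tm = 66°C (< 68°C)
First 27 bases: CAGAAAATTATGAATAACTAACAGCAA → Tm = 68°C (≥ 68°C)
Since every base adds ≥2°C, Tm only increases with n, so the threshold is first crossed at n = 27.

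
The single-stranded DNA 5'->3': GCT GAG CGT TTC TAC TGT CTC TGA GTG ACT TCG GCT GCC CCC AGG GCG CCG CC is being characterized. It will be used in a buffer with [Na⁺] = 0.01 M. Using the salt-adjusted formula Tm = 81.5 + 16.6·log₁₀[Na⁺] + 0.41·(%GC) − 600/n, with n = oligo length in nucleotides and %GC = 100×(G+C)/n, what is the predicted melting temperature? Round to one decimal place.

64.1°C

Length n = 53. Counting bases: A=5, T=13, C=19, G=16
G+C = 35, so %GC = 35/53 × 100 = 66.038%
Salt term: 16.6 × (-2) = -33.2
GC term: 0.41 × 66.038 = 27.076; length term: −600/53 = −11.321
Tm = 81.5 + (-33.2) + 27.076 − 11.321 = 64.055 → 64.1°C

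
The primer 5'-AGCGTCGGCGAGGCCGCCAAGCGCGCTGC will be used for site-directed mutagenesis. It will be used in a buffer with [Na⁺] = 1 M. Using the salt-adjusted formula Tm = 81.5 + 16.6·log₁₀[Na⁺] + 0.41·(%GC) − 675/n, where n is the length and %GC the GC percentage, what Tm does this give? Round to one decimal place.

90.7°C

Length n = 29. C=11, G=12, T=2, A=4
G+C = 23, so %GC = 23/29 × 100 = 79.31%
Salt term: 16.6 × (0) = 0
GC term: 0.41 × 79.31 = 32.517; length term: −675/29 = −23.276
Tm = 81.5 + (0) + 32.517 − 23.276 = 90.741 → 90.7°C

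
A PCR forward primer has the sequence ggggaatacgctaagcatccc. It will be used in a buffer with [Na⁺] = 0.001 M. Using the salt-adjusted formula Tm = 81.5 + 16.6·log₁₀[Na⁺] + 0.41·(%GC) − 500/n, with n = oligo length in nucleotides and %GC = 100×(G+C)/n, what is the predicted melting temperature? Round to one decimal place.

Length n = 21. Scanning the sequence gives C=6, T=3, A=6, G=6.
G+C = 12, so %GC = 12/21 × 100 = 57.143%
Salt term: 16.6 × (-3) = -49.8
GC term: 0.41 × 57.143 = 23.429; length term: −500/21 = −23.81
Tm = 81.5 + (-49.8) + 23.429 − 23.81 = 31.319 → 31.3°C

31.3°C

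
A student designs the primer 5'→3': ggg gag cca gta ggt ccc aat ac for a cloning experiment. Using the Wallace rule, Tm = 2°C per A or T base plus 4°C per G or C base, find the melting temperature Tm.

74°C

C=6, T=3, A=6, G=8
A+T = 9, G+C = 14
Tm = 2×9 + 4×14 = 74°C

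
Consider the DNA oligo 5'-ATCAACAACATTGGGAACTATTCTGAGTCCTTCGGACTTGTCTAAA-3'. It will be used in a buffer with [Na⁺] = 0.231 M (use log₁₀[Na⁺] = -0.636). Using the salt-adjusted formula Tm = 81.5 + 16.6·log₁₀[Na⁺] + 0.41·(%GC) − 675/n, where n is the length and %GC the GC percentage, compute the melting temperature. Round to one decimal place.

72.3°C

Length n = 46. Counting bases: T=14, G=8, C=10, A=14
G+C = 18, so %GC = 18/46 × 100 = 39.13%
Salt term: 16.6 × (-0.636) = -10.558
GC term: 0.41 × 39.13 = 16.043; length term: −675/46 = −14.674
Tm = 81.5 + (-10.558) + 16.043 − 14.674 = 72.311 → 72.3°C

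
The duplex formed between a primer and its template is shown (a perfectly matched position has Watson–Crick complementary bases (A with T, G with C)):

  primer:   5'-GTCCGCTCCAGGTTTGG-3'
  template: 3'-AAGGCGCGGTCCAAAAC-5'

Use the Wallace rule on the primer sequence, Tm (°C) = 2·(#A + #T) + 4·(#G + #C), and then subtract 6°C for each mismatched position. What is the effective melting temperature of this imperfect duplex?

Primer base counts: A=1, T=5, G=6, C=5 → A+T=6, G+C=11
Perfect-match Tm = 2(6) + 4(11) = 12 + 44 = 56°C
Mismatches (positions where the bases are not complementary): 3 (at positions 1, 7, 16)
Effective Tm = 56 − 3×6 = 56 − 18 = 38°C

38°C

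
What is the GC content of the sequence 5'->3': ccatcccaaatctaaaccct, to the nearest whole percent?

Base counts: A=7, T=4, C=9, G=0
G+C = 0 + 9 = 9 out of 20 bases
%GC = 9/20 × 100 = 45% ≈ 45%

45%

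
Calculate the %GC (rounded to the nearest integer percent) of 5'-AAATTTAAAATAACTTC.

12%

Scanning the sequence gives T=6, G=0, C=2, A=9.
G+C = 0 + 2 = 2 out of 17 bases
%GC = 2/17 × 100 = 11.76% ≈ 12%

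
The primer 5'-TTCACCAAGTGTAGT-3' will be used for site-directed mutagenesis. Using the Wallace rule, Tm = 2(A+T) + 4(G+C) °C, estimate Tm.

Scanning the sequence gives G=3, T=5, A=4, C=3.
So N_AT = 9 and N_GC = 6.
Tm = 4·6 + 2·9 = 24 + 18 = 42°C

42°C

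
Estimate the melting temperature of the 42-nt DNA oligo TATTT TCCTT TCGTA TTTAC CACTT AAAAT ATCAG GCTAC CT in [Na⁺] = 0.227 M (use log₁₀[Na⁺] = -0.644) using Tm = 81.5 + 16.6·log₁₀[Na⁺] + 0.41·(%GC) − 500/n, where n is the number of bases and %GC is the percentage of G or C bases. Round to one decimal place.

Length n = 42. Base counts: G=3, T=18, A=11, C=10
G+C = 13, so %GC = 13/42 × 100 = 30.952%
Salt term: 16.6 × (-0.644) = -10.69
GC term: 0.41 × 30.952 = 12.69; length term: −500/42 = −11.905
Tm = 81.5 + (-10.69) + 12.69 − 11.905 = 71.595 → 71.6°C

71.6°C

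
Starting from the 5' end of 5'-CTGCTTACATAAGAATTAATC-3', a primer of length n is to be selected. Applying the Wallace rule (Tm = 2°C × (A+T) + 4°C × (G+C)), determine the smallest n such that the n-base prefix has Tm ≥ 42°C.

n = 16

First 15 bases: CTGCTTACATAAGAA → Tm = 40°C (< 42°C)
First 16 bases: CTGCTTACATAAGAAT → Tm = 42°C (≥ 42°C)
Since every base adds ≥2°C, Tm only increases with n, so the threshold is first crossed at n = 16.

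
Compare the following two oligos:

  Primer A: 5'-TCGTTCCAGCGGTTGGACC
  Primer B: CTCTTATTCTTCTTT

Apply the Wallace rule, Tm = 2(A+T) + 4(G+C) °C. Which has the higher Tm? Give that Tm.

Primer A: A+T=7, G+C=12 → Tm = 2(7)+4(12) = 62°C
Primer B: A+T=11, G+C=4 → Tm = 2(11)+4(4) = 38°C
62°C vs 38°C → primer A is higher.

Primer A, 62°C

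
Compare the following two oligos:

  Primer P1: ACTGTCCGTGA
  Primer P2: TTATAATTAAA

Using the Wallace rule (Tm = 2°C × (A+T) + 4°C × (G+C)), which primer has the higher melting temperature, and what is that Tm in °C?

Primer P1, 34°C

Primer P1: A+T=5, G+C=6 → Tm = 2(5)+4(6) = 34°C
Primer P2: A+T=11, G+C=0 → Tm = 2(11)+4(0) = 22°C
34°C vs 22°C → primer P1 is higher.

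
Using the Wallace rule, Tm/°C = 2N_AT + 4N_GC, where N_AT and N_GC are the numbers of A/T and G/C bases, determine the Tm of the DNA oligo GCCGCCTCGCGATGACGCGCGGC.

84°C

C=10, A=2, G=9, T=2
AT pairs contribute 4, GC pairs contribute 19.
Tm = 2(4) + 4(19) = 8 + 76 = 84°C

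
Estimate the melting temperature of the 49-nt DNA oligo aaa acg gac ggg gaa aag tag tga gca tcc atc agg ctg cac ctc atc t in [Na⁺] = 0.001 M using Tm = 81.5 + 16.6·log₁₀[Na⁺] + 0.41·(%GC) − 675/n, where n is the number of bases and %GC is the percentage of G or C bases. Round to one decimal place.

Length n = 49. T=8, A=16, C=12, G=13
G+C = 25, so %GC = 25/49 × 100 = 51.02%
Salt term: 16.6 × (-3) = -49.8
GC term: 0.41 × 51.02 = 20.918; length term: −675/49 = −13.776
Tm = 81.5 + (-49.8) + 20.918 − 13.776 = 38.842 → 38.8°C

38.8°C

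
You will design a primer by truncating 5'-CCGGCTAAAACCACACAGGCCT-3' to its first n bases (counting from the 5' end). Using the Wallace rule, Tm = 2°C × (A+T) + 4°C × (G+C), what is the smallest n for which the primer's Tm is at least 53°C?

n = 18

First 17 bases: CCGGCTAAAACCACACA → Tm = 52°C (< 53°C)
First 18 bases: CCGGCTAAAACCACACAG → Tm = 56°C (≥ 53°C)
Each additional base adds 2°C (A/T) or 4°C (G/C), so Tm is non-decreasing in n; n = 18 is the first length to reach 53°C.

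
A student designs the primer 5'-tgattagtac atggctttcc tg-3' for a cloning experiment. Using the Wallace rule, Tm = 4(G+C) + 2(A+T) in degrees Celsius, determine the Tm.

Counting bases: G=5, T=9, A=4, C=4
A+T = 13, G+C = 9
Tm = 2(13) + 4(9) = 26 + 36 = 62°C

62°C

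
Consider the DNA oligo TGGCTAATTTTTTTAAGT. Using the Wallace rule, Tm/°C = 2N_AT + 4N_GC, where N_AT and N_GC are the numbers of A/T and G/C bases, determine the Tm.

44°C

Base counts: T=10, C=1, A=4, G=3
So N_AT = 14 and N_GC = 4.
Tm = 2(14) + 4(4) = 28 + 16 = 44°C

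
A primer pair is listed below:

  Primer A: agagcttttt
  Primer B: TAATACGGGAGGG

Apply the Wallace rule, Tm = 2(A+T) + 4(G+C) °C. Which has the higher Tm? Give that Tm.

Primer A: A+T=7, G+C=3 → Tm = 2(7)+4(3) = 26°C
Primer B: A+T=6, G+C=7 → Tm = 2(6)+4(7) = 40°C
26°C vs 40°C → primer B is higher.

Primer B, 40°C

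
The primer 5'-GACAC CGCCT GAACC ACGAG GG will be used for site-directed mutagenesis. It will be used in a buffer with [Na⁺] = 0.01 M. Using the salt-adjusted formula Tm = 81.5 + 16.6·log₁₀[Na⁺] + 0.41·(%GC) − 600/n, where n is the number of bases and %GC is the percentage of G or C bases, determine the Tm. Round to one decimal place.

Length n = 22. Base counts: G=7, A=6, T=1, C=8
G+C = 15, so %GC = 15/22 × 100 = 68.182%
Salt term: 16.6 × (-2) = -33.2
GC term: 0.41 × 68.182 = 27.955; length term: −600/22 = −27.273
Tm = 81.5 + (-33.2) + 27.955 − 27.273 = 48.982 → 49.0°C

49.0°C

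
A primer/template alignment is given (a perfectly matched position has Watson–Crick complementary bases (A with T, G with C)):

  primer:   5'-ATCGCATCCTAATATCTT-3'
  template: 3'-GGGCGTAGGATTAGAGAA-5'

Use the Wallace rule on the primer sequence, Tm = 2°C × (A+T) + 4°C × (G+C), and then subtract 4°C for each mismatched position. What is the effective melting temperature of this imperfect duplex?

36°C

Primer base counts: A=5, T=7, G=1, C=5 → A+T=12, G+C=6
Perfect-match Tm = 2(12) + 4(6) = 24 + 24 = 48°C
Mismatches (positions where the bases are not complementary): 3 (at positions 1, 2, 14)
Effective Tm = 48 − 3×4 = 48 − 12 = 36°C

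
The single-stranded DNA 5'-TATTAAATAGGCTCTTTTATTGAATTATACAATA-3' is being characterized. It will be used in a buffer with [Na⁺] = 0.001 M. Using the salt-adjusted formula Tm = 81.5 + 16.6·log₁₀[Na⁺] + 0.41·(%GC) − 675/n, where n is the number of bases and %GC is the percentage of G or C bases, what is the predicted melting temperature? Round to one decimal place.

Length n = 34. Base counts: T=15, G=3, C=3, A=13
G+C = 6, so %GC = 6/34 × 100 = 17.647%
Salt term: 16.6 × (-3) = -49.8
GC term: 0.41 × 17.647 = 7.235; length term: −675/34 = −19.853
Tm = 81.5 + (-49.8) + 7.235 − 19.853 = 19.082 → 19.1°C

19.1°C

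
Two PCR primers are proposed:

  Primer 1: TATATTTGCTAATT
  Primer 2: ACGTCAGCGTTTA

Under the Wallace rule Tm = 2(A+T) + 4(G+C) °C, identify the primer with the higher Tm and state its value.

Primer 2, 38°C

Primer 1: A+T=12, G+C=2 → Tm = 2(12)+4(2) = 32°C
Primer 2: A+T=7, G+C=6 → Tm = 2(7)+4(6) = 38°C
32°C vs 38°C → primer 2 is higher.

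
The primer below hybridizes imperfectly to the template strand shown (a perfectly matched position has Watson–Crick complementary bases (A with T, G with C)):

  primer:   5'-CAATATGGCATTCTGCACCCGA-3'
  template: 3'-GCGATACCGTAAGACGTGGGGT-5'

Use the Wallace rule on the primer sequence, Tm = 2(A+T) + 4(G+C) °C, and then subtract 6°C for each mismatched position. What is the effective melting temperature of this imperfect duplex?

Primer base counts: A=6, T=5, G=4, C=7 → A+T=11, G+C=11
Perfect-match Tm = 2(11) + 4(11) = 22 + 44 = 66°C
Mismatches (positions where the bases are not complementary): 3 (at positions 2, 3, 21)
Effective Tm = 66 − 3×6 = 66 − 18 = 48°C

48°C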